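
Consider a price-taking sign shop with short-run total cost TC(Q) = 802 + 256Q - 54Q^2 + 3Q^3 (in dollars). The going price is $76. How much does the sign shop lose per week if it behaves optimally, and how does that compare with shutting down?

Profit = -$202 at Q = 10

AVC = 256 - 54Q + 3Q^2 has its minimum $13 at Q = 9; price $76 clears that bar, so the firm operates.
MC = 256 - 108Q + 9Q^2. Setting P = MC and taking the root on the rising branch gives Q* = 10.
TR = 76·10 = 760. TC = 802 + 160 = 962. Profit = 760 − 962 = -$202.
By producing, the firm covers all variable cost plus $600 of fixed cost; shutting down would lose the full $802.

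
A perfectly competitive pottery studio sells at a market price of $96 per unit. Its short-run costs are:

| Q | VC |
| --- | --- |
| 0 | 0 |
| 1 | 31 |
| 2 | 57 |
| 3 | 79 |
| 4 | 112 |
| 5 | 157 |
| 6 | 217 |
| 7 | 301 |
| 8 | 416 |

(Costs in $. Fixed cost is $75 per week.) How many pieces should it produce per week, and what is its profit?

Q = 7; profit = $296

Compute π = P·Q − TC at each output: Q=0: -75; Q=1: -10; Q=2: 60; Q=3: 134; Q=4: 197; Q=5: 248; Q=6: 284; Q=7: 296; Q=8: 277.
Profit is maximized at Q = 7. AVC there is 301/7 = $43 ≤ P, so producing beats shutting down (which would give -$75).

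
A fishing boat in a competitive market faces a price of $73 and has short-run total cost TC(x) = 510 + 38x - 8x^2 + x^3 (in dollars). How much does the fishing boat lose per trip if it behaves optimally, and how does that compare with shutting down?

AVC = 38 - 8x + x^2; min AVC = $22 at x = 4. Since P = $73 ≥ min AVC, the firm produces.
With MC = 38 - 16x + 3x^2, P = MC on the upward-sloping part at x* = 7.
TR = 73·7 = 511. TC = 510 + 217 = 727. Profit = 511 − 727 = -$216.
By producing, the firm covers all variable cost plus $294 of fixed cost; shutting down would lose the full $510.

Profit = -$216 at x = 7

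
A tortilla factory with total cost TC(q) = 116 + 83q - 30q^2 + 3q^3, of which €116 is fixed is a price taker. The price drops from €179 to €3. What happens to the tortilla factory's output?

Output falls from 8 to 0 (the firm shuts down)

MC = 83 - 60q + 9q^2; the shutdown threshold is min AVC = €8 (at q = 5).
At P = €179 ≥ min AVC, set P = MC on the rising branch: q = 8.
At P = €3 < min AVC = €8, price no longer covers variable cost at any output, so the firm shuts down: q = 0.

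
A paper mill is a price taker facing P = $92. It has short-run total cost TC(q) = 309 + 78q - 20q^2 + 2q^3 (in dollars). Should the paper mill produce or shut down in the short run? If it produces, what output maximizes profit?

Produce at q = 7

Variable cost is VC = 78q - 20q^2 + 2q^3, so AVC = VC/q = 78 - 20q + 2q^2 and MC = dTC/dq = 78 - 40q + 6q^2.
AVC is minimized where dAVC/dq = -20 + 4q = 0, at q = 5; min AVC = 78 - 20·5 + 2·5^2 = $28.
P = $92 exceeds min AVC = $28, so the firm stays open.
Solving P = MC: -14 - 40q + 6q^2 = 0 ⇒ q = -1/3 or 7. On the upward-sloping branch, q* = 7.
Check: AVC at q = 7 is $36 ≤ P, so revenue covers variable cost.
Profit = P·q − TC = 92·7 − 561 = $83.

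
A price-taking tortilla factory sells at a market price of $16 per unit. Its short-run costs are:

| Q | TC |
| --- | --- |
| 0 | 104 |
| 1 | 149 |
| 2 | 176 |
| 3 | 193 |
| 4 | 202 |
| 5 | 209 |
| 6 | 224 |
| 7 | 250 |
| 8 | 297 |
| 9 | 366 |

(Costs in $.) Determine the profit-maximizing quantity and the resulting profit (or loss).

Q = 0 (shut down); profit = -$104

Tabulate TR − TC: Q=0: -104; Q=1: -133; Q=2: -144; Q=3: -145; Q=4: -138; Q=5: -129; Q=6: -128; Q=7: -138; Q=8: -169; Q=9: -222.
Profit is highest at Q = 0. Equivalently, the lowest AVC in the table is 120/6 ≈ $20 at Q = 6, and P = $16 falls below it — price never covers variable cost, so the firm shuts down and loses only its fixed cost.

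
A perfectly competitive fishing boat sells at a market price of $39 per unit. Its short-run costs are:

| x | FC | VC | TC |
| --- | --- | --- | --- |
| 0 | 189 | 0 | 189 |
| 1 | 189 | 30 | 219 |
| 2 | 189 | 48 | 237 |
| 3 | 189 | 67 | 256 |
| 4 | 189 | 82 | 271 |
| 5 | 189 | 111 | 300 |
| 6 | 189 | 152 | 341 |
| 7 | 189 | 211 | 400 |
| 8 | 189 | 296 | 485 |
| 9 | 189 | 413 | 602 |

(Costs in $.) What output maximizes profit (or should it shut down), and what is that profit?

x = 5; profit = -$105

Compute π = P·x − TC at each output: x=0: -189; x=1: -180; x=2: -159; x=3: -139; x=4: -115; x=5: -105; x=6: -107; x=7: -127; x=8: -173; x=9: -251.
Profit is maximized at x = 5. AVC there is 111/5 = $22.20 ≤ P, so producing beats shutting down (which would give -$189).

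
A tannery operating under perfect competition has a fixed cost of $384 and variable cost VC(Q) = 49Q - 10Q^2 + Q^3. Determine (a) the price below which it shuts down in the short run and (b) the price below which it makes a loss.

Shutdown price = min AVC. AVC = 49 - 10Q + Q^2, with vertex at Q = 5 and minimum $24.
ATC = 384/Q + 49 - 10Q + Q^2. Setting dATC/dQ = −384/Q^2 − 10 + 2Q = 0 gives Q = 8 (since 2·8^3 − 10·8^2 = 384).
min ATC = 384/8 + 49 − 10·8 + 8^2 = $81. That is the break-even price.
Between these two prices the firm operates at a loss; above $81 it earns a profit.

Shutdown price = $24; break-even price = $81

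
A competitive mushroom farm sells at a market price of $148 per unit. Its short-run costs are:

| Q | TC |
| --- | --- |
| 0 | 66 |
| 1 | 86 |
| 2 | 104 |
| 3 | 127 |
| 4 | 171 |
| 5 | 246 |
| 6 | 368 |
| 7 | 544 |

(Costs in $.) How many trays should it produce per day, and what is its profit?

Q = 6; profit = $520

Tabulate TR − TC: Q=0: -66; Q=1: 62; Q=2: 192; Q=3: 317; Q=4: 421; Q=5: 494; Q=6: 520; Q=7: 492.
Profit is maximized at Q = 6. AVC there is 302/6 = $50.33 ≤ P, so producing beats shutting down (which would give -$66).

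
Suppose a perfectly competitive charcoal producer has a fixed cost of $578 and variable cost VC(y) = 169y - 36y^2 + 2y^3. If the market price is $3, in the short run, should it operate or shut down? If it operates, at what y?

From TC, MC = TC'(y) = 169 - 72y + 6y^2 and AVC = VC/y = 169 - 36y + 2y^2.
AVC hits its minimum where MC = AVC, at y = 9, giving min AVC = 169 - 36·9 + 2·9^2 = $7.
P = $3 lies below min AVC = $7; no output level covers variable cost.
Shutting down limits the loss to fixed cost, $578.

Shut down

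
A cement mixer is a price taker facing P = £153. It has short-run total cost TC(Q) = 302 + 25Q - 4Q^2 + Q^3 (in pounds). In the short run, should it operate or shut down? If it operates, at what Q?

Strip out fixed cost: VC = 25Q - 4Q^2 + Q^3. Then AVC = 25 - 4Q + Q^2 and MC = 25 - 8Q + 3Q^2.
AVC is minimized where dAVC/dQ = -4 + 2Q = 0, at Q = 2; min AVC = 25 - 4·2 + 2^2 = £21.
Since P = £153 ≥ min AVC = £21, price covers variable cost and the firm should produce.
Set P = MC: 153 = 25 - 8Q + 3Q^2 → -128 - 8Q + 3Q^2 = 0. The roots are Q = -16/3 and Q = 8; the profit-maximizing output is on the rising part of MC, so Q* = 8.
Check: AVC at Q = 8 is £57 ≤ P, so revenue covers variable cost.
Profit = P·Q − TC = 153·8 − 758 = £466.

Produce at Q = 8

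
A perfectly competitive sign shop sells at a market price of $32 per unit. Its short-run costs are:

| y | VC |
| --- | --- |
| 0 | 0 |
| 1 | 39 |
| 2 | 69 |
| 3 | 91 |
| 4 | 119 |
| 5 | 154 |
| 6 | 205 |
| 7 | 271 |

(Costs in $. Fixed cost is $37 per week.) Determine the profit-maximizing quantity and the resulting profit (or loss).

Compute π = P·y − TC at each output: y=0: -37; y=1: -44; y=2: -42; y=3: -32; y=4: -28; y=5: -31; y=6: -50; y=7: -84.
Profit is maximized at y = 4. AVC there is 119/4 = $29.75 ≤ P, so producing beats shutting down (which would give -$37).

y = 4; profit = -$28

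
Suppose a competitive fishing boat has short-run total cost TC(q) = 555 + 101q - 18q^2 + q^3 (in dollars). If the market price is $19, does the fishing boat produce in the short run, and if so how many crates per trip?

Strip out fixed cost: VC = 101q - 18q^2 + q^3. Then AVC = 101 - 18q + q^2 and MC = 101 - 36q + 3q^2.
The AVC parabola has its vertex at q = 18/2 = 9, where AVC = 101 - 18·9 + 9^2 = $20.
Since P = $19 < min AVC = $20, price fails to cover variable cost at any output.
Best response: produce nothing and absorb the $555 fixed cost.

Shut down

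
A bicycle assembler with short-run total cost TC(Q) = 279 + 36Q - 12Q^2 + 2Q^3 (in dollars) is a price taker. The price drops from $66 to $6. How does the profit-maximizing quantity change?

Output falls from 5 to 0 (the firm shuts down)

MC = 36 - 24Q + 6Q^2; the shutdown threshold is min AVC = $18 (at Q = 3).
At P = $66 ≥ min AVC, set P = MC on the rising branch: Q = 5.
At P = $6 < min AVC = $18, price no longer covers variable cost at any output, so the firm shuts down: Q = 0.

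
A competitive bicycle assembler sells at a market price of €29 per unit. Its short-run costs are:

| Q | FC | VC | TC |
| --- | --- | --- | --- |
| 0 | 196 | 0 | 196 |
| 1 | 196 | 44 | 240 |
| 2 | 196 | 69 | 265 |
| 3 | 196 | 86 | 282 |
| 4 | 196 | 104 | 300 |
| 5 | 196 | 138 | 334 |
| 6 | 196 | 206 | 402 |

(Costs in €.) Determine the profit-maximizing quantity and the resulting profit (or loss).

Profit at each row (π = 29Q − TC): Q=0: -196; Q=1: -211; Q=2: -207; Q=3: -195; Q=4: -184; Q=5: -189; Q=6: -228.
Profit is maximized at Q = 4. AVC there is 104/4 = €26 ≤ P, so producing beats shutting down (which would give -€196).

Q = 4; profit = -€184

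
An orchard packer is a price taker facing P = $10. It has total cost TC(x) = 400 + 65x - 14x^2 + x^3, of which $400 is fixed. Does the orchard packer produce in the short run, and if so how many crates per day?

Shut down

Variable cost is VC = 65x - 14x^2 + x^3, so AVC = VC/x = 65 - 14x + x^2 and MC = dTC/dx = 65 - 28x + 3x^2.
The AVC parabola has its vertex at x = 14/2 = 7, where AVC = 65 - 14·7 + 7^2 = $16.
With P < min AVC ($10 < $16), every unit sold adds to the loss.
The firm minimizes its loss by shutting down and losing only its fixed cost of $400.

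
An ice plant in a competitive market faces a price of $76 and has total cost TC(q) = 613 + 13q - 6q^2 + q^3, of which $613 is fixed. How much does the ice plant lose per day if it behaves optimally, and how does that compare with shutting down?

AVC = 13 - 6q + q^2 has its minimum $4 at q = 3; price $76 clears that bar, so the firm operates.
MC = 13 - 12q + 3q^2. Setting P = MC and taking the root on the rising branch gives q* = 7.
TR = 76·7 = 532. TC = 613 + 140 = 753. Profit = 532 − 753 = -$221.
Shutting down would mean losing the fixed cost of $613, so operating at a loss of $221 is better by $392.

Profit = -$221 at q = 7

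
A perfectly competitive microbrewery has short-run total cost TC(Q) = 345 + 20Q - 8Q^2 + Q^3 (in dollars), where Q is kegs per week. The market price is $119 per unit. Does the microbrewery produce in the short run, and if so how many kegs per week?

From TC, MC = TC'(Q) = 20 - 16Q + 3Q^2 and AVC = VC/Q = 20 - 8Q + Q^2.
The AVC parabola has its vertex at Q = 8/2 = 4, where AVC = 20 - 8·4 + 4^2 = $4.
Because $119 ≥ $4, revenue can cover variable cost; the firm operates.
P = MC gives -99 - 16Q + 3Q^2 = 0, with roots -11/3 and 9. Take the larger (rising MC): Q* = 9.
Check: AVC at Q = 9 is $29 ≤ P, so revenue covers variable cost.
Profit = P·Q − TC = 119·9 − 606 = $465.

Produce at Q = 9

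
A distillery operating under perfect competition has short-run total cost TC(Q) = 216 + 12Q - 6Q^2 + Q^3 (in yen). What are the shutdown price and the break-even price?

AVC = 12 - 6Q + Q^2; minimized at Q = 3, giving min AVC = ¥3. That is the shutdown price.
ATC = 216/Q + 12 - 6Q + Q^2. Setting dATC/dQ = −216/Q^2 − 6 + 2Q = 0 gives Q = 6 (since 2·6^3 − 6·6^2 = 216).
min ATC = 216/6 + 12 − 6·6 + 6^2 = ¥48. That is the break-even price.
Between these two prices the firm operates at a loss; above ¥48 it earns a profit.

Shutdown price = ¥3; break-even price = ¥48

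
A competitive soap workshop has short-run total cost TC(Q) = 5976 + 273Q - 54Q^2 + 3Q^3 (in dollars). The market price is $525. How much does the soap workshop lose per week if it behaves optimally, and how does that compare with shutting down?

AVC = 273 - 54Q + 3Q^2; min AVC = $30 at Q = 9. Since P = $525 ≥ min AVC, the firm produces.
MC = 273 - 108Q + 9Q^2. Setting P = MC and taking the root on the rising branch gives Q* = 14.
TR = 525·14 = 7350. TC = 5976 + 1470 = 7446. Profit = 7350 − 7446 = -$96.
That loss of $96 beats the $5976 the firm would lose by shutting down; producing recovers $5880 of fixed cost.

Profit = -$96 at Q = 14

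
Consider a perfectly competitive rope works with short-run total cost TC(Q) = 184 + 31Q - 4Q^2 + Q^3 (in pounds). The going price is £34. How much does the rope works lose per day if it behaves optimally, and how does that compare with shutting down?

AVC = 31 - 4Q + Q^2 has its minimum £27 at Q = 2; price £34 clears that bar, so the firm operates.
MC = 31 - 8Q + 3Q^2. Setting P = MC and taking the root on the rising branch gives Q* = 3.
TR = 34·3 = 102. TC = 184 + 84 = 268. Profit = 102 − 268 = -£166.
By producing, the firm covers all variable cost plus £18 of fixed cost; shutting down would lose the full £184.

Profit = -£166 at Q = 3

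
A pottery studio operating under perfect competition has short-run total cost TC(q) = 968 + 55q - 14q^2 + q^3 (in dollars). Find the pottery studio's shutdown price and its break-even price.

Shutdown price = min AVC. AVC = 55 - 14q + q^2, with vertex at q = 7 and minimum $6.
ATC = 968/q + 55 - 14q + q^2. Setting dATC/dq = −968/q^2 − 14 + 2q = 0 gives q = 11 (since 2·11^3 − 14·11^2 = 968).
min ATC = 968/11 + 55 − 14·11 + 11^2 = $110. That is the break-even price.
Between these two prices the firm operates at a loss; above $110 it earns a profit.

Shutdown price = $6; break-even price = $110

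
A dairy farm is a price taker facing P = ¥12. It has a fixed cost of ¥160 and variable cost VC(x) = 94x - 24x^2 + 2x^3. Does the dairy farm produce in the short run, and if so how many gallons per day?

Strip out fixed cost: VC = 94x - 24x^2 + 2x^3. Then AVC = 94 - 24x + 2x^2 and MC = 94 - 48x + 6x^2.
AVC is minimized where dAVC/dx = -24 + 4x = 0, at x = 6; min AVC = 94 - 24·6 + 2·6^2 = ¥22.
P = ¥12 lies below min AVC = ¥22; no output level covers variable cost.
Best response: produce nothing and absorb the ¥160 fixed cost.

Shut down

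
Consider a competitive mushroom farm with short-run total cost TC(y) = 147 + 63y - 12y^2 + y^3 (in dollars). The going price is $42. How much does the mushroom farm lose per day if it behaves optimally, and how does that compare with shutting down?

AVC = 63 - 12y + y^2; min AVC = $27 at y = 6. Since P = $42 ≥ min AVC, the firm produces.
MC = 63 - 24y + 3y^2. Setting P = MC and taking the root on the rising branch gives y* = 7.
TR = 42·7 = 294. TC = 147 + 196 = 343. Profit = 294 − 343 = -$49.
By producing, the firm covers all variable cost plus $98 of fixed cost; shutting down would lose the full $147.

Profit = -$49 at y = 7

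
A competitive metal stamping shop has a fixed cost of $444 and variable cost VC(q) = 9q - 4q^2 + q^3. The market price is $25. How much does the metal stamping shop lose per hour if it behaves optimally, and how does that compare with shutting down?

AVC = 9 - 4q + q^2; min AVC = $5 at q = 2. Since P = $25 ≥ min AVC, the firm produces.
MC = 9 - 8q + 3q^2. Setting P = MC and taking the root on the rising branch gives q* = 4.
TR = 25·4 = 100. TC = 444 + 36 = 480. Profit = 100 − 480 = -$380.
Shutting down would mean losing the fixed cost of $444, so operating at a loss of $380 is better by $64.

Profit = -$380 at q = 4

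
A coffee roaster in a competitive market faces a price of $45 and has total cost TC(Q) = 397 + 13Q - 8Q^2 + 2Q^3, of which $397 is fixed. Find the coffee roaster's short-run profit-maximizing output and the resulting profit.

Profit = -$269 at Q = 4

AVC = 13 - 8Q + 2Q^2; min AVC = $5 at Q = 2. Since P = $45 ≥ min AVC, the firm produces.
MC = 13 - 16Q + 6Q^2. Setting P = MC and taking the root on the rising branch gives Q* = 4.
TR = 45·4 = 180. TC = 397 + 52 = 449. Profit = 180 − 449 = -$269.
By producing, the firm covers all variable cost plus $128 of fixed cost; shutting down would lose the full $397.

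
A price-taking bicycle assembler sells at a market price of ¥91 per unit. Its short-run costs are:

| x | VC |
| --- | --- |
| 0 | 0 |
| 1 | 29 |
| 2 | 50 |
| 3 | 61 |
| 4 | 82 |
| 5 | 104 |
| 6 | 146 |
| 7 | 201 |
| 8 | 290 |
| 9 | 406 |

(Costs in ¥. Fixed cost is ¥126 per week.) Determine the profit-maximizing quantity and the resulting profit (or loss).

x = 8; profit = ¥312

Tabulate TR − TC: x=0: -126; x=1: -64; x=2: 6; x=3: 86; x=4: 156; x=5: 225; x=6: 274; x=7: 310; x=8: 312; x=9: 287.
Profit is maximized at x = 8. AVC there is 290/8 = ¥36.25 ≤ P, so producing beats shutting down (which would give -¥126).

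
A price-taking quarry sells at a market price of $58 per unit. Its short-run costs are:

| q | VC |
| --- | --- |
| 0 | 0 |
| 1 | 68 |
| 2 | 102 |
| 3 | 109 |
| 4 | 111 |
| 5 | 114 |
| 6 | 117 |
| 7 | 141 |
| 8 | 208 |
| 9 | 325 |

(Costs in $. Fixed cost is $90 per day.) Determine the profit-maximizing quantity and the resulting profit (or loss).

q = 7; profit = $175

Tabulate TR − TC: q=0: -90; q=1: -100; q=2: -76; q=3: -25; q=4: 31; q=5: 86; q=6: 141; q=7: 175; q=8: 166; q=9: 107.
Profit is maximized at q = 7. AVC there is 141/7 = $20.14 ≤ P, so producing beats shutting down (which would give -$90).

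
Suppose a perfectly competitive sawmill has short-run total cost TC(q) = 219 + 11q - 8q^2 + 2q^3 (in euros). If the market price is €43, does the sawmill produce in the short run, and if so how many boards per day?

Produce at q = 4

Variable cost is VC = 11q - 8q^2 + 2q^3, so AVC = VC/q = 11 - 8q + 2q^2 and MC = dTC/dq = 11 - 16q + 6q^2.
AVC hits its minimum where MC = AVC, at q = 2, giving min AVC = 11 - 8·2 + 2·2^2 = €3.
P = €43 exceeds min AVC = €3, so the firm stays open.
Set P = MC: 43 = 11 - 16q + 6q^2 → -32 - 16q + 6q^2 = 0. The roots are q = -4/3 and q = 4; the profit-maximizing output is on the rising part of MC, so q* = 4.
Check: AVC at q = 4 is €11 ≤ P, so revenue covers variable cost.
Profit = P·q − TC = 43·4 − 263 = -€91, a loss, but smaller than the €219 fixed cost the firm would lose by shutting down.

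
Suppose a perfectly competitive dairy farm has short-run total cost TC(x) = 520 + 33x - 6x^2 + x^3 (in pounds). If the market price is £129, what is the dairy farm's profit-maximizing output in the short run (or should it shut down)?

Strip out fixed cost: VC = 33x - 6x^2 + x^3. Then AVC = 33 - 6x + x^2 and MC = 33 - 12x + 3x^2.
The AVC parabola has its vertex at x = 6/2 = 3, where AVC = 33 - 6·3 + 3^2 = £24.
P = £129 exceeds min AVC = £24, so the firm stays open.
P = MC gives -96 - 12x + 3x^2 = 0, with roots -4 and 8. Take the larger (rising MC): x* = 8.
Check: AVC at x = 8 is £49 ≤ P, so revenue covers variable cost.
Profit = P·x − TC = 129·8 − 912 = £120.

Produce at x = 8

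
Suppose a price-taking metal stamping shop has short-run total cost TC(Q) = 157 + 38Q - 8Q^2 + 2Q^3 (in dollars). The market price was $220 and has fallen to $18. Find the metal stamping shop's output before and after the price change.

Output falls from 7 to 0 (the firm shuts down)

MC = 38 - 16Q + 6Q^2; the shutdown threshold is min AVC = $30 (at Q = 2).
At P = $220 ≥ min AVC, set P = MC on the rising branch: Q = 7.
At P = $18 < min AVC = $30, price no longer covers variable cost at any output, so the firm shuts down: Q = 0.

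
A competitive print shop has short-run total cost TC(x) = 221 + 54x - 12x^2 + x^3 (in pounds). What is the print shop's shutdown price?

Short-run supply begins at min AVC. From VC = 54x - 12x^2 + x^3, AVC = 54 - 12x + x^2.
At the minimum of AVC, MC = AVC. MC = 54 - 24x + 3x^2; setting MC = AVC gives 2x^2 - 12x = 0, so x = 6. min AVC = 18.
So the shutdown price is £18.

£18 per unit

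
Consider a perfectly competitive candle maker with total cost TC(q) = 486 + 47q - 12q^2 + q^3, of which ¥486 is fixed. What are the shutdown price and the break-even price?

Shutdown price = min AVC. AVC = 47 - 12q + q^2, with vertex at q = 6 and minimum ¥11.
ATC = 486/q + 47 - 12q + q^2. Setting dATC/dq = −486/q^2 − 12 + 2q = 0 gives q = 9 (since 2·9^3 − 12·9^2 = 486).
min ATC = 486/9 + 47 − 12·9 + 9^2 = ¥74. That is the break-even price.
For ¥11 ≤ P < ¥74 the firm produces at a loss; below ¥11 it shuts down.

Shutdown price = ¥11; break-even price = ¥74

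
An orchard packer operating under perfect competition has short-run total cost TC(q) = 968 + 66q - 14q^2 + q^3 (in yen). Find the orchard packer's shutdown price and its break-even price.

AVC = 66 - 14q + q^2; minimized at q = 7, giving min AVC = ¥17. That is the shutdown price.
ATC = 968/q + 66 - 14q + q^2. Setting dATC/dq = −968/q^2 − 14 + 2q = 0 gives q = 11 (since 2·11^3 − 14·11^2 = 968).
min ATC = 968/11 + 66 − 14·11 + 11^2 = ¥121. That is the break-even price.
For ¥17 ≤ P < ¥121 the firm produces at a loss; below ¥17 it shuts down.

Shutdown price = ¥17; break-even price = ¥121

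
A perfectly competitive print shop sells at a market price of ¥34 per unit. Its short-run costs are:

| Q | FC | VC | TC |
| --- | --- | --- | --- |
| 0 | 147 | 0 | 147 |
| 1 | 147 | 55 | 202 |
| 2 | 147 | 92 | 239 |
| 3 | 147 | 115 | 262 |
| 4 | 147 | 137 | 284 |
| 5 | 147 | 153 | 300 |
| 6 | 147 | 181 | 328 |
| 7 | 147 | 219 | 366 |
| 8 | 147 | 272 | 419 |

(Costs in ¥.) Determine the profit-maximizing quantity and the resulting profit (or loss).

Profit at each row (π = 34Q − TC): Q=0: -147; Q=1: -168; Q=2: -171; Q=3: -160; Q=4: -148; Q=5: -130; Q=6: -124; Q=7: -128; Q=8: -147.
Profit is maximized at Q = 6. AVC there is 181/6 = ¥30.17 ≤ P, so producing beats shutting down (which would give -¥147).

Q = 6; profit = -¥124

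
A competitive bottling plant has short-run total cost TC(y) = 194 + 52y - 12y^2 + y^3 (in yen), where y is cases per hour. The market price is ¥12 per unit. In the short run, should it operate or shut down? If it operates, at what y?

Shut down

Variable cost is VC = 52y - 12y^2 + y^3, so AVC = VC/y = 52 - 12y + y^2 and MC = dTC/dy = 52 - 24y + 3y^2.
AVC hits its minimum where MC = AVC, at y = 6, giving min AVC = 52 - 12·6 + 6^2 = ¥16.
P = ¥12 lies below min AVC = ¥16; no output level covers variable cost.
Best response: produce nothing and absorb the ¥194 fixed cost.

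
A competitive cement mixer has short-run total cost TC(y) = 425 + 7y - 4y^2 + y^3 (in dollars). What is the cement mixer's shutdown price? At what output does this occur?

The shutdown price is the minimum of AVC. VC = 7y - 4y^2 + y^3, so AVC = 7 - 4y + y^2.
dAVC/dy = -4 + 2y = 0 gives y = 2. min AVC = 7 - 4·2 + 2^2 = 3.
For P < $3 the firm produces nothing.

$3 per unit, at y = 2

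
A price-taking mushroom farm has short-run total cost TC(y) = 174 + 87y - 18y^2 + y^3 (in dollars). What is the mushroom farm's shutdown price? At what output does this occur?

Short-run supply begins at min AVC. From VC = 87y - 18y^2 + y^3, AVC = 87 - 18y + y^2.
At the minimum of AVC, MC = AVC. MC = 87 - 36y + 3y^2; setting MC = AVC gives 2y^2 - 18y = 0, so y = 9. min AVC = 6.
So the shutdown price is $6.

$6 per unit, at y = 9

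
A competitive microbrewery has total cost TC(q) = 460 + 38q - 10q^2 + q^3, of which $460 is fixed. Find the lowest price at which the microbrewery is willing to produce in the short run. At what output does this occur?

Short-run supply begins at min AVC. From VC = 38q - 10q^2 + q^3, AVC = 38 - 10q + q^2.
dAVC/dq = -10 + 2q = 0 gives q = 5. min AVC = 38 - 10·5 + 5^2 = 13.
For P < $13 the firm produces nothing.

$13 per unit, at q = 5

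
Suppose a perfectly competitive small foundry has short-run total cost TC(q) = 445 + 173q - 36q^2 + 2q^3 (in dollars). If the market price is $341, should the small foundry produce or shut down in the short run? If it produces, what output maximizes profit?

Variable cost is VC = 173q - 36q^2 + 2q^3, so AVC = VC/q = 173 - 36q + 2q^2 and MC = dTC/dq = 173 - 72q + 6q^2.
AVC is minimized where dAVC/dq = -36 + 4q = 0, at q = 9; min AVC = 173 - 36·9 + 2·9^2 = $11.
Since P = $341 ≥ min AVC = $11, price covers variable cost and the firm should produce.
P = MC gives -168 - 72q + 6q^2 = 0, with roots -2 and 14. Take the larger (rising MC): q* = 14.
Check: AVC at q = 14 is $61 ≤ P, so revenue covers variable cost.
Profit = P·q − TC = 341·14 − 1299 = $3475.

Produce at q = 14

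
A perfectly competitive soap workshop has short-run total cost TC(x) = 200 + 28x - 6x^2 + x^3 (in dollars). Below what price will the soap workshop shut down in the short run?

The firm shuts down when price falls below the minimum of average variable cost. AVC = VC/x = 28 - 6x + x^2.
dAVC/dx = -6 + 2x = 0 gives x = 3. min AVC = 28 - 6·3 + 3^2 = 19.
So the shutdown price is $19.

$19 per unit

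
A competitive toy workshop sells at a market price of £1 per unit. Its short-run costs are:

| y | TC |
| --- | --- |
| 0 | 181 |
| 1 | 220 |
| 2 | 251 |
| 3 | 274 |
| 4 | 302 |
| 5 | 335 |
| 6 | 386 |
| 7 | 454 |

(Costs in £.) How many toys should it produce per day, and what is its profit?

Tabulate TR − TC: y=0: -181; y=1: -219; y=2: -249; y=3: -271; y=4: -298; y=5: -330; y=6: -380; y=7: -447.
Profit is highest at y = 0. Equivalently, the lowest AVC in the table is 121/4 ≈ £30.25 at y = 4, and P = £1 falls below it — price never covers variable cost, so the firm shuts down and loses only its fixed cost.

y = 0 (shut down); profit = -£181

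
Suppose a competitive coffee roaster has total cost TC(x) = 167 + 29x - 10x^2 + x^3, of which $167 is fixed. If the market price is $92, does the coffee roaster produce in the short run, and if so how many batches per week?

Strip out fixed cost: VC = 29x - 10x^2 + x^3. Then AVC = 29 - 10x + x^2 and MC = 29 - 20x + 3x^2.
AVC is minimized where dAVC/dx = -10 + 2x = 0, at x = 5; min AVC = 29 - 10·5 + 5^2 = $4.
Since P = $92 ≥ min AVC = $4, price covers variable cost and the firm should produce.
Set P = MC: 92 = 29 - 20x + 3x^2 → -63 - 20x + 3x^2 = 0. The roots are x = -7/3 and x = 9; the profit-maximizing output is on the rising part of MC, so x* = 9.
Check: AVC at x = 9 is $20 ≤ P, so revenue covers variable cost.
Profit = P·x − TC = 92·9 − 347 = $481.

Produce at x = 9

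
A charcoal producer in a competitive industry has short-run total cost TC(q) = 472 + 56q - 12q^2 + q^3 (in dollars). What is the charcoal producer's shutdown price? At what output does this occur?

$20 per unit, at q = 6

The shutdown price is the minimum of AVC. VC = 56q - 12q^2 + q^3, so AVC = 56 - 12q + q^2.
At the minimum of AVC, MC = AVC. MC = 56 - 24q + 3q^2; setting MC = AVC gives 2q^2 - 12q = 0, so q = 6. min AVC = 20.
So the shutdown price is $20.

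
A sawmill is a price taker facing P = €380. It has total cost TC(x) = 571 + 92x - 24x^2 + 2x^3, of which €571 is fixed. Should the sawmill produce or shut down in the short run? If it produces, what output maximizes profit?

Produce at x = 12

Strip out fixed cost: VC = 92x - 24x^2 + 2x^3. Then AVC = 92 - 24x + 2x^2 and MC = 92 - 48x + 6x^2.
AVC hits its minimum where MC = AVC, at x = 6, giving min AVC = 92 - 24·6 + 2·6^2 = €20.
P = €380 exceeds min AVC = €20, so the firm stays open.
Solving P = MC: -288 - 48x + 6x^2 = 0 ⇒ x = -4 or 12. On the upward-sloping branch, x* = 12.
Check: AVC at x = 12 is €92 ≤ P, so revenue covers variable cost.
Profit = P·x − TC = 380·12 − 1675 = €2885.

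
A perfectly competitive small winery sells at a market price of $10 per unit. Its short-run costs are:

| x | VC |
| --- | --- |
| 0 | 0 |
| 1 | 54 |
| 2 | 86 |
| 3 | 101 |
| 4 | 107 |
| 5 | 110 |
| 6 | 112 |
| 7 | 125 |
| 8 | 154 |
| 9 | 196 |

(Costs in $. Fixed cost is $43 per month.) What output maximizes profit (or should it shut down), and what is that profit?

x = 0 (shut down); profit = -$43

Profit at each row (π = 10x − TC): x=0: -43; x=1: -87; x=2: -109; x=3: -114; x=4: -110; x=5: -103; x=6: -95; x=7: -98; x=8: -117; x=9: -149.
Profit is highest at x = 0. Equivalently, the lowest AVC in the table is 125/7 ≈ $17.86 at x = 7, and P = $10 falls below it — price never covers variable cost, so the firm shuts down and loses only its fixed cost.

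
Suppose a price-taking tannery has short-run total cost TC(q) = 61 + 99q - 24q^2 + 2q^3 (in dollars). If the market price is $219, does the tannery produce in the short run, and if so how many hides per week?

Produce at q = 10

Variable cost is VC = 99q - 24q^2 + 2q^3, so AVC = VC/q = 99 - 24q + 2q^2 and MC = dTC/dq = 99 - 48q + 6q^2.
AVC is minimized where dAVC/dq = -24 + 4q = 0, at q = 6; min AVC = 99 - 24·6 + 2·6^2 = $27.
Because $219 ≥ $27, revenue can cover variable cost; the firm operates.
P = MC gives -120 - 48q + 6q^2 = 0, with roots -2 and 10. Take the larger (rising MC): q* = 10.
Check: AVC at q = 10 is $59 ≤ P, so revenue covers variable cost.
Profit = P·q − TC = 219·10 − 651 = $1539.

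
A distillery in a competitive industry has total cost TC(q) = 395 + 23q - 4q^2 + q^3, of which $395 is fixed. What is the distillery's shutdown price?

Short-run supply begins at min AVC. From VC = 23q - 4q^2 + q^3, AVC = 23 - 4q + q^2.
At the minimum of AVC, MC = AVC. MC = 23 - 8q + 3q^2; setting MC = AVC gives 2q^2 - 4q = 0, so q = 2. min AVC = 19.
For P < $19 the firm produces nothing.

$19 per unit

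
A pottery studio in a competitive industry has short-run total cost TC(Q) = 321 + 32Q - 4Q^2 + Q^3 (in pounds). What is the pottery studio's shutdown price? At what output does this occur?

£28 per unit, at Q = 2

Short-run supply begins at min AVC. From VC = 32Q - 4Q^2 + Q^3, AVC = 32 - 4Q + Q^2.
At the minimum of AVC, MC = AVC. MC = 32 - 8Q + 3Q^2; setting MC = AVC gives 2Q^2 - 4Q = 0, so Q = 2. min AVC = 28.
The firm shuts down for any P below £28.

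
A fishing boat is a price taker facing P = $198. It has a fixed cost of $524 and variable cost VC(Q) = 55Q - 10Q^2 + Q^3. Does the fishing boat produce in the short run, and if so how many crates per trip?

Produce at Q = 11

From TC, MC = TC'(Q) = 55 - 20Q + 3Q^2 and AVC = VC/Q = 55 - 10Q + Q^2.
The AVC parabola has its vertex at Q = 10/2 = 5, where AVC = 55 - 10·5 + 5^2 = $30.
Because $198 ≥ $30, revenue can cover variable cost; the firm operates.
Solving P = MC: -143 - 20Q + 3Q^2 = 0 ⇒ Q = -13/3 or 11. On the upward-sloping branch, Q* = 11.
Check: AVC at Q = 11 is $66 ≤ P, so revenue covers variable cost.
Profit = P·Q − TC = 198·11 − 1250 = $928.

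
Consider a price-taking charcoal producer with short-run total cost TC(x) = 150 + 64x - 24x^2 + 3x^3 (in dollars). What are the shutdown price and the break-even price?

AVC = 64 - 24x + 3x^2; minimized at x = 4, giving min AVC = $16. That is the shutdown price.
ATC = 150/x + 64 - 24x + 3x^2. Setting dATC/dx = −150/x^2 − 24 + 6x = 0 gives x = 5 (since 6·5^3 − 24·5^2 = 150).
min ATC = 150/5 + 64 − 24·5 + 3·5^2 = $49. That is the break-even price.
For $16 ≤ P < $49 the firm produces at a loss; below $16 it shuts down.

Shutdown price = $16; break-even price = $49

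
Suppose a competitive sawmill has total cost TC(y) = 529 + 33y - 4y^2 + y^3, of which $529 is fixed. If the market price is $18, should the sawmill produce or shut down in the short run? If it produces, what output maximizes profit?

Strip out fixed cost: VC = 33y - 4y^2 + y^3. Then AVC = 33 - 4y + y^2 and MC = 33 - 8y + 3y^2.
AVC is minimized where dAVC/dy = -4 + 2y = 0, at y = 2; min AVC = 33 - 4·2 + 2^2 = $29.
P = $18 lies below min AVC = $29; no output level covers variable cost.
Shutting down limits the loss to fixed cost, $529.

Shut down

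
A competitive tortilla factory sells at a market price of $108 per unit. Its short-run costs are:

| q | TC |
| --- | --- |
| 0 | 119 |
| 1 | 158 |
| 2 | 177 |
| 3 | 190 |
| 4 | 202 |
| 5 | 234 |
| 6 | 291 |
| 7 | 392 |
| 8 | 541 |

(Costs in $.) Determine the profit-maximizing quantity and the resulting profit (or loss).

Profit at each row (π = 108q − TC): q=0: -119; q=1: -50; q=2: 39; q=3: 134; q=4: 230; q=5: 306; q=6: 357; q=7: 364; q=8: 323.
Profit is maximized at q = 7. AVC there is 273/7 = $39 ≤ P, so producing beats shutting down (which would give -$119).

q = 7; profit = $364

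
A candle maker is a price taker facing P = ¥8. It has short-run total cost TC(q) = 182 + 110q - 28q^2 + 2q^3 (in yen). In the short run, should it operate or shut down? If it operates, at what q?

Shut down

Variable cost is VC = 110q - 28q^2 + 2q^3, so AVC = VC/q = 110 - 28q + 2q^2 and MC = dTC/dq = 110 - 56q + 6q^2.
AVC is minimized where dAVC/dq = -28 + 4q = 0, at q = 7; min AVC = 110 - 28·7 + 2·7^2 = ¥12.
P = ¥8 lies below min AVC = ¥12; no output level covers variable cost.
Best response: produce nothing and absorb the ¥182 fixed cost.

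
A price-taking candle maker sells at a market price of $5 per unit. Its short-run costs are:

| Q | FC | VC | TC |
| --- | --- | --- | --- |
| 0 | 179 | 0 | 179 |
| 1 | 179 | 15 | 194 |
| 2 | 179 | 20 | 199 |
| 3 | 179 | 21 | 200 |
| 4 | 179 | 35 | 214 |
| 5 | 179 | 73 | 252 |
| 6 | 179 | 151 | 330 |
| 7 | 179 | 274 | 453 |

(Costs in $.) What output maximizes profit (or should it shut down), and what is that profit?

Compute π = P·Q − TC at each output: Q=0: -179; Q=1: -189; Q=2: -189; Q=3: -185; Q=4: -194; Q=5: -227; Q=6: -300; Q=7: -418.
Profit is highest at Q = 0. Equivalently, the lowest AVC in the table is 21/3 ≈ $7 at Q = 3, and P = $5 falls below it — price never covers variable cost, so the firm shuts down and loses only its fixed cost.

Q = 0 (shut down); profit = -$179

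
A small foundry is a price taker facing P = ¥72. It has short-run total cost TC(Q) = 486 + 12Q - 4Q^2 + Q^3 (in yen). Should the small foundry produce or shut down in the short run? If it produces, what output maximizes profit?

From TC, MC = TC'(Q) = 12 - 8Q + 3Q^2 and AVC = VC/Q = 12 - 4Q + Q^2.
The AVC parabola has its vertex at Q = 4/2 = 2, where AVC = 12 - 4·2 + 2^2 = ¥8.
P = ¥72 exceeds min AVC = ¥8, so the firm stays open.
P = MC gives -60 - 8Q + 3Q^2 = 0, with roots -10/3 and 6. Take the larger (rising MC): Q* = 6.
Check: AVC at Q = 6 is ¥24 ≤ P, so revenue covers variable cost.
Profit = P·Q − TC = 72·6 − 630 = -¥198, a loss, but smaller than the ¥486 fixed cost the firm would lose by shutting down.

Produce at Q = 6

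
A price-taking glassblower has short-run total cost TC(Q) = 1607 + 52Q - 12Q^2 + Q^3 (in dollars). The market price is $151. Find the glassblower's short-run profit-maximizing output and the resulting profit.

AVC = 52 - 12Q + Q^2 has its minimum $16 at Q = 6; price $151 clears that bar, so the firm operates.
MC = 52 - 24Q + 3Q^2. Setting P = MC and taking the root on the rising branch gives Q* = 11.
TR = 151·11 = 1661. TC = 1607 + 451 = 2058. Profit = 1661 − 2058 = -$397.
Shutting down would mean losing the fixed cost of $1607, so operating at a loss of $397 is better by $1210.

Profit = -$397 at Q = 11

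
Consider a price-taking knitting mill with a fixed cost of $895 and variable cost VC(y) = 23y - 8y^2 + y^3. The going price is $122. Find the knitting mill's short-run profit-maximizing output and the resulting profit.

AVC = 23 - 8y + y^2 has its minimum $7 at y = 4; price $122 clears that bar, so the firm operates.
MC = 23 - 16y + 3y^2. Setting P = MC and taking the root on the rising branch gives y* = 9.
TR = 122·9 = 1098. TC = 895 + 288 = 1183. Profit = 1098 − 1183 = -$85.
By producing, the firm covers all variable cost plus $810 of fixed cost; shutting down would lose the full $895.

Profit = -$85 at y = 9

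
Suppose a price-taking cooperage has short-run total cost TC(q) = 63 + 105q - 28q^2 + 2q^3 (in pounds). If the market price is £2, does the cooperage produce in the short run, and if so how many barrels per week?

Shut down

From TC, MC = TC'(q) = 105 - 56q + 6q^2 and AVC = VC/q = 105 - 28q + 2q^2.
AVC is minimized where dAVC/dq = -28 + 4q = 0, at q = 7; min AVC = 105 - 28·7 + 2·7^2 = £7.
P = £2 lies below min AVC = £7; no output level covers variable cost.
Best response: produce nothing and absorb the £63 fixed cost.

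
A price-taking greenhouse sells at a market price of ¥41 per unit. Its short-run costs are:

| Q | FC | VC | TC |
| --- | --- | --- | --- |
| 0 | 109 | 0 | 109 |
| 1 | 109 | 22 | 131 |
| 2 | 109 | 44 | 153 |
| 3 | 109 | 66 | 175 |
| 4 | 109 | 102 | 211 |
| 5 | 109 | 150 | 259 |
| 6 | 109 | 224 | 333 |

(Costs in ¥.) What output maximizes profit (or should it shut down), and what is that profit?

Q = 4; profit = -¥47

Profit at each row (π = 41Q − TC): Q=0: -109; Q=1: -90; Q=2: -71; Q=3: -52; Q=4: -47; Q=5: -54; Q=6: -87.
Profit is maximized at Q = 4. AVC there is 102/4 = ¥25.50 ≤ P, so producing beats shutting down (which would give -¥109).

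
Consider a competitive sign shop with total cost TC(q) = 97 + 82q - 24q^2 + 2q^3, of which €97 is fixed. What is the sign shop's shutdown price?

The shutdown price is the minimum of AVC. VC = 82q - 24q^2 + 2q^3, so AVC = 82 - 24q + 2q^2.
dAVC/dq = -24 + 4q = 0 gives q = 6. min AVC = 82 - 24·6 + 2·6^2 = 10.
The firm shuts down for any P below €10.

€10 per unit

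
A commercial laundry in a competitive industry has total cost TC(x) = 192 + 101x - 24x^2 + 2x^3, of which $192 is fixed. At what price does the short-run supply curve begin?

$29 per unit

The shutdown price is the minimum of AVC. VC = 101x - 24x^2 + 2x^3, so AVC = 101 - 24x + 2x^2.
At the minimum of AVC, MC = AVC. MC = 101 - 48x + 6x^2; setting MC = AVC gives 4x^2 - 24x = 0, so x = 6. min AVC = 29.
So the shutdown price is $29.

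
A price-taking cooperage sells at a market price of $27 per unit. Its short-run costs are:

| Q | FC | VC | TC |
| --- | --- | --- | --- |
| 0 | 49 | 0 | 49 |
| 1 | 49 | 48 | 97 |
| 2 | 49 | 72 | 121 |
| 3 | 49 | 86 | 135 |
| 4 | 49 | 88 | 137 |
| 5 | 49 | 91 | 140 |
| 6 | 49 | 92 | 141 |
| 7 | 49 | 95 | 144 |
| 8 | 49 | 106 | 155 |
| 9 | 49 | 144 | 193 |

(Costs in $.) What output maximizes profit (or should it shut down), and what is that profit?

Compute π = P·Q − TC at each output: Q=0: -49; Q=1: -70; Q=2: -67; Q=3: -54; Q=4: -29; Q=5: -5; Q=6: 21; Q=7: 45; Q=8: 61; Q=9: 50.
Profit is maximized at Q = 8. AVC there is 106/8 = $13.25 ≤ P, so producing beats shutting down (which would give -$49).

Q = 8; profit = $61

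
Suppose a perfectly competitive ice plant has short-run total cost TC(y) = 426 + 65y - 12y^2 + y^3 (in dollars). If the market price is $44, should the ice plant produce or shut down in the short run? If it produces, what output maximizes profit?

Variable cost is VC = 65y - 12y^2 + y^3, so AVC = VC/y = 65 - 12y + y^2 and MC = dTC/dy = 65 - 24y + 3y^2.
AVC hits its minimum where MC = AVC, at y = 6, giving min AVC = 65 - 12·6 + 6^2 = $29.
Since P = $44 ≥ min AVC = $29, price covers variable cost and the firm should produce.
P = MC gives 21 - 24y + 3y^2 = 0, with roots 1 and 7. Take the larger (rising MC): y* = 7.
Check: AVC at y = 7 is $30 ≤ P, so revenue covers variable cost.
Profit = P·y − TC = 44·7 − 636 = -$328, a loss, but smaller than the $426 fixed cost the firm would lose by shutting down.

Produce at y = 7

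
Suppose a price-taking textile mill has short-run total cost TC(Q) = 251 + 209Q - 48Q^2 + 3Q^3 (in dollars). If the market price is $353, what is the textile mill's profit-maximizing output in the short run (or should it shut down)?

Produce at Q = 12

Strip out fixed cost: VC = 209Q - 48Q^2 + 3Q^3. Then AVC = 209 - 48Q + 3Q^2 and MC = 209 - 96Q + 9Q^2.
AVC hits its minimum where MC = AVC, at Q = 8, giving min AVC = 209 - 48·8 + 3·8^2 = $17.
Because $353 ≥ $17, revenue can cover variable cost; the firm operates.
Set P = MC: 353 = 209 - 96Q + 9Q^2 → -144 - 96Q + 9Q^2 = 0. The roots are Q = -4/3 and Q = 12; the profit-maximizing output is on the rising part of MC, so Q* = 12.
Check: AVC at Q = 12 is $65 ≤ P, so revenue covers variable cost.
Profit = P·Q − TC = 353·12 − 1031 = $3205.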